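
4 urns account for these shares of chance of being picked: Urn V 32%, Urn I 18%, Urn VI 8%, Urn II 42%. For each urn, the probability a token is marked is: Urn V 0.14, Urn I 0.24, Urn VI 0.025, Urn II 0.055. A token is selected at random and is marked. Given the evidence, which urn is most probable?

Unnormalized posteriors (prior × likelihood):
  Urn V: 0.32 × 0.14 = 0.0448
  Urn I: 0.18 × 0.24 = 0.0432
  Urn VI: 0.08 × 0.025 = 0.002
  Urn II: 0.42 × 0.055 = 0.0231
Normalizing constant = 0.1131.
Largest term belongs to Urn V, so Urn V is most probable.

Urn V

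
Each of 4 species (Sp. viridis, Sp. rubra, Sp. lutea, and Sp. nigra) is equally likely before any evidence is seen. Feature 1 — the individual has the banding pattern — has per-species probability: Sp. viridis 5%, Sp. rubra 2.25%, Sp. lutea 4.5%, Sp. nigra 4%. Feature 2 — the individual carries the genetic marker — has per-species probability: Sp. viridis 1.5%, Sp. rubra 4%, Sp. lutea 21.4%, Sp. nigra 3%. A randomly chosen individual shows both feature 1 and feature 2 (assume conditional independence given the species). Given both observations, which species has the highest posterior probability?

With a uniform prior (1/4 each), posterior ∝ likelihood:
  Sp. viridis: 0.05 × 0.015 = 0.00075
  Sp. rubra: 0.0225 × 0.04 = 0.0009
  Sp. lutea: 0.045 × 0.214 = 0.00963
  Sp. nigra: 0.04 × 0.03 = 0.0012
Sum = 0.01248.
Largest term belongs to Sp. lutea, so Sp. lutea is most probable.

Sp. lutea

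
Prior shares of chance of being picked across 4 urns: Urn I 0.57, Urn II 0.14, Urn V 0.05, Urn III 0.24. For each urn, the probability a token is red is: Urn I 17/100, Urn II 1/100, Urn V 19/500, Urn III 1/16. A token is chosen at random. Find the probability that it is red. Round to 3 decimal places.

0.115

Unnormalized posteriors (prior × likelihood):
  Urn I: 0.57 × 0.17 = 0.0969
  Urn II: 0.14 × 0.01 = 0.0014
  Urn V: 0.05 × 0.038 = 0.0019
  Urn III: 0.24 × 0.0625 = 0.015
P(red) = 0.0969 + 0.0014 + 0.0019 + 0.015 = 0.1152 → 0.115.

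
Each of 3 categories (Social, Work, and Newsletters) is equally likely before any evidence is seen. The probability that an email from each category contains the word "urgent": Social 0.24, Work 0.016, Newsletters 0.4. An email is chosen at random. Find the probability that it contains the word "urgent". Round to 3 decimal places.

0.219

With a uniform prior (1/3 each), posterior ∝ likelihood:
  Social: 0.24
  Work: 0.016
  Newsletters: 0.4
P(urgent-flag) = (1/3) × (0.24 + 0.016 + 0.4) = 0.656/3 ≈ 0.219.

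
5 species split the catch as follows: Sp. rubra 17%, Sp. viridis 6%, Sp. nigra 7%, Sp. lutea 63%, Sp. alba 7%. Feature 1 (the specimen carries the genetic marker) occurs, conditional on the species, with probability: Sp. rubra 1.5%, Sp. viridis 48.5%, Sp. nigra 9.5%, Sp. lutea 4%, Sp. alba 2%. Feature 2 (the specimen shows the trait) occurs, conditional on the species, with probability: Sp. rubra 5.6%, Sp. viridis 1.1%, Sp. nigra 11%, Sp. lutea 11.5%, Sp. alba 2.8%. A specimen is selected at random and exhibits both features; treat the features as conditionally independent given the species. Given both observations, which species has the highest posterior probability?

Prior × likelihood for each hypothesis:
  Sp. rubra: 0.17 × 0.015 × 0.056 = 0.0001428
  Sp. viridis: 0.06 × 0.485 × 0.011 = 0.0003201
  Sp. nigra: 0.07 × 0.095 × 0.11 = 0.0007315
  Sp. lutea: 0.63 × 0.04 × 0.115 = 0.002898
  Sp. alba: 0.07 × 0.02 × 0.028 = 0.0000392
Total = 0.0041316.
Largest term belongs to Sp. lutea, so Sp. lutea is most probable.

Sp. lutea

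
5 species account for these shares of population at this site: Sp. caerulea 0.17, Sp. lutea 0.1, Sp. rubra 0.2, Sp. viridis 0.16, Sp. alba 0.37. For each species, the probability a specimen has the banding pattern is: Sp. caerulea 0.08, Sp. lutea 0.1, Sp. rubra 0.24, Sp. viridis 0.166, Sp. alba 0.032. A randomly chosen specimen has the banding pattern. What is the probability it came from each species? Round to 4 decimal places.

By Bayes' rule, posterior ∝ prior × likelihood:
  Sp. caerulea: 0.17 × 0.08 = 0.0136
  Sp. lutea: 0.1 × 0.1 = 0.01
  Sp. rubra: 0.2 × 0.24 = 0.048
  Sp. viridis: 0.16 × 0.166 = 0.02656
  Sp. alba: 0.37 × 0.032 = 0.01184
Normalizing constant = 0.11.
P(Sp. caerulea | banded) = 0.0136/0.11 ≈ 0.1236
P(Sp. lutea | banded) = 0.01/0.11 ≈ 0.0909
P(Sp. rubra | banded) = 0.048/0.11 ≈ 0.4364
P(Sp. viridis | banded) = 0.02656/0.11 ≈ 0.2415
P(Sp. alba | banded) = 0.01184/0.11 ≈ 0.1076

Sp. caerulea 0.1236, Sp. lutea 0.0909, Sp. rubra 0.4364, Sp. viridis 0.2415, Sp. alba 0.1076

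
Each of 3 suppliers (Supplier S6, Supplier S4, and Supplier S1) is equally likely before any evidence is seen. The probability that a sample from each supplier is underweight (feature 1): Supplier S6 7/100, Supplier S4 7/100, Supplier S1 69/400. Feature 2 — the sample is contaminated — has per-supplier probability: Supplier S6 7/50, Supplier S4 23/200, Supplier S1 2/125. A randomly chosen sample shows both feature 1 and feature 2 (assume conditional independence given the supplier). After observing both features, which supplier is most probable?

With a uniform prior (1/3 each), posterior ∝ likelihood:
  Supplier S6: 0.07 × 0.14 = 0.0098
  Supplier S4: 0.07 × 0.115 = 0.00805
  Supplier S1: 0.1725 × 0.016 = 0.00276
Normalizing constant = 0.02061.
Largest term belongs to Supplier S6, so Supplier S6 is most probable.

Supplier S6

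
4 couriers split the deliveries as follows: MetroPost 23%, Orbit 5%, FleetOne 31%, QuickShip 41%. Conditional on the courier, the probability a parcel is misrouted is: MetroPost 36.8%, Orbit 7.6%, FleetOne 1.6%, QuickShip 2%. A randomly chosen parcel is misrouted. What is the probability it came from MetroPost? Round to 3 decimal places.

Compute prior × likelihood for every hypothesis:
  MetroPost: 0.23 × 0.368 = 0.08464
  Orbit: 0.05 × 0.076 = 0.0038
  FleetOne: 0.31 × 0.016 = 0.00496
  QuickShip: 0.41 × 0.02 = 0.0082
Normalizing constant = 0.1016.
P(MetroPost | evidence) = 0.08464 / 0.1016 ≈ 0.833.

0.833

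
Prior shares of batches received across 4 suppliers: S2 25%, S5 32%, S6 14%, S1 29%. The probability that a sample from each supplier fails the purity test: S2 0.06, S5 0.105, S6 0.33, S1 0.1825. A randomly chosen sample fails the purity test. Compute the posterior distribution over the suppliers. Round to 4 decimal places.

By Bayes' rule, posterior ∝ prior × likelihood:
  S2: 0.25 × 0.06 = 0.015
  S5: 0.32 × 0.105 = 0.0336
  S6: 0.14 × 0.33 = 0.0462
  S1: 0.29 × 0.1825 = 0.052925
Total = 0.147725.
P(S2 | off-spec) = 0.015/0.147725 ≈ 0.1015
P(S5 | off-spec) = 0.0336/0.147725 ≈ 0.2274
P(S6 | off-spec) = 0.0462/0.147725 ≈ 0.3127
P(S1 | off-spec) = 0.052925/0.147725 ≈ 0.3583
(Check: 0.1015+0.2274+0.3127+0.3583 = 0.9999.)

S2 0.1015, S5 0.2274, S6 0.3127, S1 0.3583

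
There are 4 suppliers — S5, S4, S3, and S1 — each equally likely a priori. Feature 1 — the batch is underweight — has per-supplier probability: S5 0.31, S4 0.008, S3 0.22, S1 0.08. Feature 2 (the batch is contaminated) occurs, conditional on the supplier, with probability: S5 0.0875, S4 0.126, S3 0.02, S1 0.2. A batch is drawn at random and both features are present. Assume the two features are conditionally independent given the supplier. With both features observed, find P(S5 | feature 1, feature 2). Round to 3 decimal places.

Since the prior is uniform, the posterior is proportional to the likelihood:
  S5: 0.31 × 0.0875 = 0.027125
  S4: 0.008 × 0.126 = 0.001008
  S3: 0.22 × 0.02 = 0.0044
  S1: 0.08 × 0.2 = 0.016
Sum = 0.048533.
P(S5 | evidence) = 0.027125 / 0.048533 ≈ 0.559.

0.559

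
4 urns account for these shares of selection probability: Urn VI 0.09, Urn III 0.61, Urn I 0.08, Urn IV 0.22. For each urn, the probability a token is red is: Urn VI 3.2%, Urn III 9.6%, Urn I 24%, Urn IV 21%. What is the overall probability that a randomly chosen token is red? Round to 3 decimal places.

Compute prior × likelihood for every hypothesis:
  Urn VI: 0.09 × 0.032 = 0.00288
  Urn III: 0.61 × 0.096 = 0.05856
  Urn I: 0.08 × 0.24 = 0.0192
  Urn IV: 0.22 × 0.21 = 0.0462
P(red) = 0.00288 + 0.05856 + 0.0192 + 0.0462 = 0.12684 → 0.127.

0.127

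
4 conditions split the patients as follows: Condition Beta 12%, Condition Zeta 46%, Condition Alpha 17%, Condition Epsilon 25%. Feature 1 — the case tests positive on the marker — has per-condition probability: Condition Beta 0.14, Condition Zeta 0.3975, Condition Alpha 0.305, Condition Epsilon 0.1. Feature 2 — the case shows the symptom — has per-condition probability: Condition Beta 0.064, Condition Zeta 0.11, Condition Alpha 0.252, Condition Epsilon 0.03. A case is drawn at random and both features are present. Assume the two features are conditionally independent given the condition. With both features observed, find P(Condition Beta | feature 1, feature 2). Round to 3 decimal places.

Unnormalized posteriors (prior × likelihood):
  Condition Beta: 0.12 × 0.14 × 0.064 = 0.0010752
  Condition Zeta: 0.46 × 0.3975 × 0.11 = 0.0201135
  Condition Alpha: 0.17 × 0.305 × 0.252 = 0.0130662
  Condition Epsilon: 0.25 × 0.1 × 0.03 = 0.00075
Sum = 0.0350049.
P(Condition Beta | evidence) = 0.0010752 / 0.0350049 ≈ 0.031.

0.031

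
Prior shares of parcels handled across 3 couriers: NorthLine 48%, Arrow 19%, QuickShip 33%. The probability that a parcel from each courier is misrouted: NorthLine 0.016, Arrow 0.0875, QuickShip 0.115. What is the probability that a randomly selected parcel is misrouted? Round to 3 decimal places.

Prior × likelihood for each hypothesis:
  NorthLine: 0.48 × 0.016 = 0.00768
  Arrow: 0.19 × 0.0875 = 0.016625
  QuickShip: 0.33 × 0.115 = 0.03795
P(misrouted) = 0.00768 + 0.016625 + 0.03795 = 0.062255 → 0.062.

0.062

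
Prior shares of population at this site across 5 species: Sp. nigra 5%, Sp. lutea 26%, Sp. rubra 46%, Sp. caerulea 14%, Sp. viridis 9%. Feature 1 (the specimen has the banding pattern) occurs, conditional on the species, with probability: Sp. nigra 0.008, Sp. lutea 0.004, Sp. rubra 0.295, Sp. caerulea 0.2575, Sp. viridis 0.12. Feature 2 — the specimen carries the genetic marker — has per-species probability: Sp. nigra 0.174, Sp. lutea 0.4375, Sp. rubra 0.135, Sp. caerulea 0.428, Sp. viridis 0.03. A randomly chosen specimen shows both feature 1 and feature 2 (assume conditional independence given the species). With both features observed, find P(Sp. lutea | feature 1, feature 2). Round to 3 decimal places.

By Bayes' rule, posterior ∝ prior × likelihood:
  Sp. nigra: 0.05 × 0.008 × 0.174 = 0.0000696
  Sp. lutea: 0.26 × 0.004 × 0.4375 = 0.000455
  Sp. rubra: 0.46 × 0.295 × 0.135 = 0.0183195
  Sp. caerulea: 0.14 × 0.2575 × 0.428 = 0.0154294
  Sp. viridis: 0.09 × 0.12 × 0.03 = 0.000324
Total = 0.0345975.
P(Sp. lutea | evidence) = 0.000455 / 0.0345975 ≈ 0.013.

0.013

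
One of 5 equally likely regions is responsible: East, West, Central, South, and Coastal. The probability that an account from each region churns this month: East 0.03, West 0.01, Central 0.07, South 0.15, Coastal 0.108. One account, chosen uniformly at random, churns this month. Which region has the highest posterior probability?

South

Since the prior is uniform, the posterior is proportional to the likelihood:
  East: 0.03
  West: 0.01
  Central: 0.07
  South: 0.15
  Coastal: 0.108
Sum = 0.368.
Largest term belongs to South, so South is most probable.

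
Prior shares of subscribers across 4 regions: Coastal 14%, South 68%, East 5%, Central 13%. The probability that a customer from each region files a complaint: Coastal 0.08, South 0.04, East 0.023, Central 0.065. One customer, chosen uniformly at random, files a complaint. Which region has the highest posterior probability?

South

Unnormalized posteriors (prior × likelihood):
  Coastal: 0.14 × 0.08 = 0.0112
  South: 0.68 × 0.04 = 0.0272
  East: 0.05 × 0.023 = 0.00115
  Central: 0.13 × 0.065 = 0.00845
Total = 0.048.
Largest term belongs to South, so South is most probable.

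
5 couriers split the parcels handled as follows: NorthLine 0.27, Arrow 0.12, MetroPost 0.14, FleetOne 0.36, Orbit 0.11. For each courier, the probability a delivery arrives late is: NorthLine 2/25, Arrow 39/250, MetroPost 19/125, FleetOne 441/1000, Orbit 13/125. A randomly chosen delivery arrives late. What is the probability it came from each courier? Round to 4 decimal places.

Unnormalized posteriors (prior × likelihood):
  NorthLine: 0.27 × 0.08 = 0.0216
  Arrow: 0.12 × 0.156 = 0.01872
  MetroPost: 0.14 × 0.152 = 0.02128
  FleetOne: 0.36 × 0.441 = 0.15876
  Orbit: 0.11 × 0.104 = 0.01144
Sum = 0.2318.
P(NorthLine | late) = 0.0216/0.2318 ≈ 0.0932
P(Arrow | late) = 0.01872/0.2318 ≈ 0.0808
P(MetroPost | late) = 0.02128/0.2318 ≈ 0.0918
P(FleetOne | late) = 0.15876/0.2318 ≈ 0.6849
P(Orbit | late) = 0.01144/0.2318 ≈ 0.0494

NorthLine 0.0932, Arrow 0.0808, MetroPost 0.0918, FleetOne 0.6849, Orbit 0.0494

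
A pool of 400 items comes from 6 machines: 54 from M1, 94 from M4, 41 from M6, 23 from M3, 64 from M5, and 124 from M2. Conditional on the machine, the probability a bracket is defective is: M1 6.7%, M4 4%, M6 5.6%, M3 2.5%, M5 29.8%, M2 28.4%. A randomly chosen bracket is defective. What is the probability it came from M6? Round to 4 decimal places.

0.0356

By Bayes' rule, posterior ∝ prior × likelihood:
  M1: 0.135 × 0.067 = 0.009045
  M4: 0.235 × 0.04 = 0.0094
  M6: 0.1025 × 0.056 = 0.00574
  M3: 0.0575 × 0.025 = 0.0014375
  M5: 0.16 × 0.298 = 0.04768
  M2: 0.31 × 0.284 = 0.08804
Normalizing constant = 0.1613425.
P(M6 | evidence) = 0.00574 / 0.1613425 ≈ 0.0356.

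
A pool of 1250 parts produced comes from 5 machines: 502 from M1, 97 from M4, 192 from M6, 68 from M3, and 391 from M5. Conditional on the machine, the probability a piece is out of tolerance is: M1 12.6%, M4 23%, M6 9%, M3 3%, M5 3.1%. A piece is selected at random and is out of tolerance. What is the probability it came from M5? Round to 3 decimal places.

0.104

Unnormalized posteriors (prior × likelihood):
  M1: 0.4016 × 0.126 = 0.0506016
  M4: 0.0776 × 0.23 = 0.017848
  M6: 0.1536 × 0.09 = 0.013824
  M3: 0.0544 × 0.03 = 0.001632
  M5: 0.3128 × 0.031 = 0.0096968
Normalizing constant = 0.0936024.
P(M5 | evidence) = 0.0096968 / 0.0936024 ≈ 0.104.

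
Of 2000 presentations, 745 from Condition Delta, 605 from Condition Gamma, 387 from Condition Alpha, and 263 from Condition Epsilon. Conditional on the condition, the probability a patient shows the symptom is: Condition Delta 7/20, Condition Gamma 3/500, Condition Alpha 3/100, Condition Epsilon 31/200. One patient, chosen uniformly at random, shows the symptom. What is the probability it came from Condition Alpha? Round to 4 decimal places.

0.0367

Unnormalized posteriors (prior × likelihood):
  Condition Delta: 0.3725 × 0.35 = 0.130375
  Condition Gamma: 0.3025 × 0.006 = 0.001815
  Condition Alpha: 0.1935 × 0.03 = 0.005805
  Condition Epsilon: 0.1315 × 0.155 = 0.0203825
Total = 0.1583775.
P(Condition Alpha | evidence) = 0.005805 / 0.1583775 ≈ 0.0367.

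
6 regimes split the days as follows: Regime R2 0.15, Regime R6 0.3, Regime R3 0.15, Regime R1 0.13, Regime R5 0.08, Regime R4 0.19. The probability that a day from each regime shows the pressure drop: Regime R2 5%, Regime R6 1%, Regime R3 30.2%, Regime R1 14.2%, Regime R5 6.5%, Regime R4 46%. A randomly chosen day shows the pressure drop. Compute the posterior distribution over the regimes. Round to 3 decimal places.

Regime R2 0.045, Regime R6 0.018, Regime R3 0.271, Regime R1 0.111, Regime R5 0.031, Regime R4 0.524

Prior × likelihood for each hypothesis:
  Regime R2: 0.15 × 0.05 = 0.0075
  Regime R6: 0.3 × 0.01 = 0.003
  Regime R3: 0.15 × 0.302 = 0.0453
  Regime R1: 0.13 × 0.142 = 0.01846
  Regime R5: 0.08 × 0.065 = 0.0052
  Regime R4: 0.19 × 0.46 = 0.0874
Sum = 0.16686.
P(Regime R2 | drop) = 0.0075/0.16686 ≈ 0.045
P(Regime R6 | drop) = 0.003/0.16686 ≈ 0.018
P(Regime R3 | drop) = 0.0453/0.16686 ≈ 0.271
P(Regime R1 | drop) = 0.01846/0.16686 ≈ 0.111
P(Regime R5 | drop) = 0.0052/0.16686 ≈ 0.031
P(Regime R4 | drop) = 0.0874/0.16686 ≈ 0.524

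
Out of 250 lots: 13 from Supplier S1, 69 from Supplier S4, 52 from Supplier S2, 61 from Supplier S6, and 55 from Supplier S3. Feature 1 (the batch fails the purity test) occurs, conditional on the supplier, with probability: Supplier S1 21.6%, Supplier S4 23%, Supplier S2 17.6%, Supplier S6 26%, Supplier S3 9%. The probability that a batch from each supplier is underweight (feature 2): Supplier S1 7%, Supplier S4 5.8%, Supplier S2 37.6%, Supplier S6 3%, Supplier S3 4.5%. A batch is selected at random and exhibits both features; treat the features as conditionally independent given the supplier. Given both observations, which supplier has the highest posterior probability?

Unnormalized posteriors (prior × likelihood):
  Supplier S1: 0.052 × 0.216 × 0.07 = 0.00078624
  Supplier S4: 0.276 × 0.23 × 0.058 = 0.00368184
  Supplier S2: 0.208 × 0.176 × 0.376 = 0.013764608
  Supplier S6: 0.244 × 0.26 × 0.03 = 0.0019032
  Supplier S3: 0.22 × 0.09 × 0.045 = 0.000891
Normalizing constant = 0.021026888.
Largest term belongs to Supplier S2, so Supplier S2 is most probable.

Supplier S2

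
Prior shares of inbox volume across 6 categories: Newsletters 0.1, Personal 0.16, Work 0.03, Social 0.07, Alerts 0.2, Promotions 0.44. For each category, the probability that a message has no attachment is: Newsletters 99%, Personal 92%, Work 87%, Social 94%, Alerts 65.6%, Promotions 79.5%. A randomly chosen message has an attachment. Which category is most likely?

Promotions

Taking complements, P(attachment | each) = Newsletters 0.01, Personal 0.08, Work 0.13, Social 0.06, Alerts 0.344, Promotions 0.205.
Prior × likelihood for each hypothesis:
  Newsletters: 0.1 × 0.01 = 0.001
  Personal: 0.16 × 0.08 = 0.0128
  Work: 0.03 × 0.13 = 0.0039
  Social: 0.07 × 0.06 = 0.0042
  Alerts: 0.2 × 0.344 = 0.0688
  Promotions: 0.44 × 0.205 = 0.0902
Normalizing constant = 0.1809.
Largest term belongs to Promotions, so Promotions is most probable.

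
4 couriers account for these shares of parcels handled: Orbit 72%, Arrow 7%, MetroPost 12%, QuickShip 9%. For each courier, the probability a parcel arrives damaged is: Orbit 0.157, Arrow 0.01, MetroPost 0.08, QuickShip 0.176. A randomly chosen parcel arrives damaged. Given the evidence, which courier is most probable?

Orbit

Unnormalized posteriors (prior × likelihood):
  Orbit: 0.72 × 0.157 = 0.11304
  Arrow: 0.07 × 0.01 = 0.0007
  MetroPost: 0.12 × 0.08 = 0.0096
  QuickShip: 0.09 × 0.176 = 0.01584
Sum = 0.13918.
Largest term belongs to Orbit, so Orbit is most probable.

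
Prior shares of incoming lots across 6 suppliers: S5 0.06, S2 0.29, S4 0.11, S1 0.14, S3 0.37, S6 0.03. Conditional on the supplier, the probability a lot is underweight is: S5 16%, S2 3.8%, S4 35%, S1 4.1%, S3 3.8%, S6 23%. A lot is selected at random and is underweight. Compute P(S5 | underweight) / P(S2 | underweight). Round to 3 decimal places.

0.871

Compute prior × likelihood for every hypothesis:
  S5: 0.06 × 0.16 = 0.0096
  S2: 0.29 × 0.038 = 0.01102
  S4: 0.11 × 0.35 = 0.0385
  S1: 0.14 × 0.041 = 0.00574
  S3: 0.37 × 0.038 = 0.01406
  S6: 0.03 × 0.23 = 0.0069
Total = 0.08582.
The ratio is 0.0096 / 0.01102 (the normalizer cancels) = 0.871.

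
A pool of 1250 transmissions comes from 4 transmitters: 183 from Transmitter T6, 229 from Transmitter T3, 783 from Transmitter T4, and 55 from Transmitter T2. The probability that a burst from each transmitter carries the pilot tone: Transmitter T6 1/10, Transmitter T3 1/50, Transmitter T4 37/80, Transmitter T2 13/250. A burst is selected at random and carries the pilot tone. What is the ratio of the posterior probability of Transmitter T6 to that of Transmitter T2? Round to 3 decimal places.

Prior × likelihood for each hypothesis:
  Transmitter T6: 0.1464 × 0.1 = 0.01464
  Transmitter T3: 0.1832 × 0.02 = 0.003664
  Transmitter T4: 0.6264 × 0.4625 = 0.28971
  Transmitter T2: 0.044 × 0.052 = 0.002288
Total = 0.310302.
The ratio is 0.01464 / 0.002288 (the normalizer cancels) = 6.399.

6.399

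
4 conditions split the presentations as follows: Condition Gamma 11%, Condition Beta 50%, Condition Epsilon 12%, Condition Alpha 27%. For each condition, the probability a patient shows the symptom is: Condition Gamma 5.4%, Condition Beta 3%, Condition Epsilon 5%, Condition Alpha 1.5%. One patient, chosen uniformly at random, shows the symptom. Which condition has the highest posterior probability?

By Bayes' rule, posterior ∝ prior × likelihood:
  Condition Gamma: 0.11 × 0.054 = 0.00594
  Condition Beta: 0.5 × 0.03 = 0.015
  Condition Epsilon: 0.12 × 0.05 = 0.006
  Condition Alpha: 0.27 × 0.015 = 0.00405
Normalizing constant = 0.03099.
Largest term belongs to Condition Beta, so Condition Beta is most probable.

Condition Beta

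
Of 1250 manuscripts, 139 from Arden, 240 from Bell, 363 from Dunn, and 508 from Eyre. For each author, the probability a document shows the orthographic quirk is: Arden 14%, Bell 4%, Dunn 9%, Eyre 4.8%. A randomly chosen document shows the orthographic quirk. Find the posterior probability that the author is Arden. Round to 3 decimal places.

0.226

Compute prior × likelihood for every hypothesis:
  Arden: 0.1112 × 0.14 = 0.015568
  Bell: 0.192 × 0.04 = 0.00768
  Dunn: 0.2904 × 0.09 = 0.026136
  Eyre: 0.4064 × 0.048 = 0.0195072
Sum = 0.0688912.
P(Arden | evidence) = 0.015568 / 0.0688912 ≈ 0.226.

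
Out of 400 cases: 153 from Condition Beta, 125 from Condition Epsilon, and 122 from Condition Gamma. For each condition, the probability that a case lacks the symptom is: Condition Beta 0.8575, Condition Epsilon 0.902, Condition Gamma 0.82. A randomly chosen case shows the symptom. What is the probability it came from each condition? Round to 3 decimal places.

Taking complements, P(symptomatic | each) = Condition Beta 0.1425, Condition Epsilon 0.098, Condition Gamma 0.18.
Compute prior × likelihood for every hypothesis:
  Condition Beta: 0.3825 × 0.1425 = 0.05450625
  Condition Epsilon: 0.3125 × 0.098 = 0.030625
  Condition Gamma: 0.305 × 0.18 = 0.0549
Sum = 0.14003125.
P(Condition Beta | symptomatic) = 0.05450625/0.14003125 ≈ 0.389
P(Condition Epsilon | symptomatic) = 0.030625/0.14003125 ≈ 0.219
P(Condition Gamma | symptomatic) = 0.0549/0.14003125 ≈ 0.392

Condition Beta 0.389, Condition Epsilon 0.219, Condition Gamma 0.392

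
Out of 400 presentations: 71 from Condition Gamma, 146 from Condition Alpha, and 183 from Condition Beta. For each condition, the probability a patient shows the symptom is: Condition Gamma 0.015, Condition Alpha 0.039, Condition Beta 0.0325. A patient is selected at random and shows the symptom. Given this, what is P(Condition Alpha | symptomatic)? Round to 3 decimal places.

0.448

Compute prior × likelihood for every hypothesis:
  Condition Gamma: 0.1775 × 0.015 = 0.0026625
  Condition Alpha: 0.365 × 0.039 = 0.014235
  Condition Beta: 0.4575 × 0.0325 = 0.01486875
Normalizing constant = 0.03176625.
P(Condition Alpha | evidence) = 0.014235 / 0.03176625 ≈ 0.448.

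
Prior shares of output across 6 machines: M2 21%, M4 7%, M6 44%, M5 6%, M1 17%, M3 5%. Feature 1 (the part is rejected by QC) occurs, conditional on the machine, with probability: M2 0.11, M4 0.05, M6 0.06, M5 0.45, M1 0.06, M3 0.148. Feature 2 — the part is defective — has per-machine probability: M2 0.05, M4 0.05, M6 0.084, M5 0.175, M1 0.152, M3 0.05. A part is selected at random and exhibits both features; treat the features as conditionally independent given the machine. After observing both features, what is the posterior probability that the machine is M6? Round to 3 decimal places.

Unnormalized posteriors (prior × likelihood):
  M2: 0.21 × 0.11 × 0.05 = 0.001155
  M4: 0.07 × 0.05 × 0.05 = 0.000175
  M6: 0.44 × 0.06 × 0.084 = 0.0022176
  M5: 0.06 × 0.45 × 0.175 = 0.004725
  M1: 0.17 × 0.06 × 0.152 = 0.0015504
  M3: 0.05 × 0.148 × 0.05 = 0.00037
Total = 0.010193.
P(M6 | evidence) = 0.0022176 / 0.010193 ≈ 0.218.

0.218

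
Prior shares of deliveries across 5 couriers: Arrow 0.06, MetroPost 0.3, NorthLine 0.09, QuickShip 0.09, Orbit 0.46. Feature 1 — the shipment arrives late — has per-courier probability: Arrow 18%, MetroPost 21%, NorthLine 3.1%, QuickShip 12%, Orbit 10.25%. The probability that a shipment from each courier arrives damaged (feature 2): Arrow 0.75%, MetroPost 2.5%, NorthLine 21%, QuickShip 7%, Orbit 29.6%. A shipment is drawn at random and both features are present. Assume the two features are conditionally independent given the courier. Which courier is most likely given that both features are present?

Unnormalized posteriors (prior × likelihood):
  Arrow: 0.06 × 0.18 × 0.0075 = 0.000081
  MetroPost: 0.3 × 0.21 × 0.025 = 0.001575
  NorthLine: 0.09 × 0.031 × 0.21 = 0.0005859
  QuickShip: 0.09 × 0.12 × 0.07 = 0.000756
  Orbit: 0.46 × 0.1025 × 0.296 = 0.0139564
Normalizing constant = 0.0169543.
Largest term belongs to Orbit, so Orbit is most probable.

Orbit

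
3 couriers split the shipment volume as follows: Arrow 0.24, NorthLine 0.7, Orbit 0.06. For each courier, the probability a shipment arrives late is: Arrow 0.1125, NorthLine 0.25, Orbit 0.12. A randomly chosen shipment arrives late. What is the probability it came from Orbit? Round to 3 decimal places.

Prior × likelihood for each hypothesis:
  Arrow: 0.24 × 0.1125 = 0.027
  NorthLine: 0.7 × 0.25 = 0.175
  Orbit: 0.06 × 0.12 = 0.0072
Sum = 0.2092.
P(Orbit | evidence) = 0.0072 / 0.2092 ≈ 0.034.

0.034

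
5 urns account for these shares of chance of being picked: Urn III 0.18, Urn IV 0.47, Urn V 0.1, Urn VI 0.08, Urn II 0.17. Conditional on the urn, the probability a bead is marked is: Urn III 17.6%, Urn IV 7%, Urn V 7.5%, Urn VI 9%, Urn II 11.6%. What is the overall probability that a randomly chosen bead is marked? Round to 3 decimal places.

By Bayes' rule, posterior ∝ prior × likelihood:
  Urn III: 0.18 × 0.176 = 0.03168
  Urn IV: 0.47 × 0.07 = 0.0329
  Urn V: 0.1 × 0.075 = 0.0075
  Urn VI: 0.08 × 0.09 = 0.0072
  Urn II: 0.17 × 0.116 = 0.01972
P(marked) = 0.03168 + 0.0329 + 0.0075 + 0.0072 + 0.01972 = 0.099 → 0.099.

0.099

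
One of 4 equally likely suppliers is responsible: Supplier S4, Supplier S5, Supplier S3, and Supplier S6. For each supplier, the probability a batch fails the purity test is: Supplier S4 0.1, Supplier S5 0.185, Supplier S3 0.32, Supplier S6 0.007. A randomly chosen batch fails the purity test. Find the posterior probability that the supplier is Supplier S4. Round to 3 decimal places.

0.163

With a uniform prior (1/4 each), posterior ∝ likelihood:
  Supplier S4: 0.1
  Supplier S5: 0.185
  Supplier S3: 0.32
  Supplier S6: 0.007
Sum = 0.612.
P(Supplier S4 | evidence) = 0.1 / 0.612 ≈ 0.163.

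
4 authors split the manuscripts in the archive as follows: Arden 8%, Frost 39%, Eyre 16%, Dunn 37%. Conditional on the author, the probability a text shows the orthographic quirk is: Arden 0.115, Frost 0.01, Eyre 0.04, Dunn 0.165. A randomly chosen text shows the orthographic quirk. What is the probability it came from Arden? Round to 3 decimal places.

Unnormalized posteriors (prior × likelihood):
  Arden: 0.08 × 0.115 = 0.0092
  Frost: 0.39 × 0.01 = 0.0039
  Eyre: 0.16 × 0.04 = 0.0064
  Dunn: 0.37 × 0.165 = 0.06105
Total = 0.08055.
P(Arden | evidence) = 0.0092 / 0.08055 ≈ 0.114.

0.114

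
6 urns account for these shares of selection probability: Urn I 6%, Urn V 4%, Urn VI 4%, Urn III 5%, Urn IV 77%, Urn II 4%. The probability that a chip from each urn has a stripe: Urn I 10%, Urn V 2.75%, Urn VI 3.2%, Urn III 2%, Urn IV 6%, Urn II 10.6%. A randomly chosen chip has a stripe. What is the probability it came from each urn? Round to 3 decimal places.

Urn I 0.100, Urn V 0.018, Urn VI 0.021, Urn III 0.017, Urn IV 0.772, Urn II 0.071

Compute prior × likelihood for every hypothesis:
  Urn I: 0.06 × 0.1 = 0.006
  Urn V: 0.04 × 0.0275 = 0.0011
  Urn VI: 0.04 × 0.032 = 0.00128
  Urn III: 0.05 × 0.02 = 0.001
  Urn IV: 0.77 × 0.06 = 0.0462
  Urn II: 0.04 × 0.106 = 0.00424
Sum = 0.05982.
P(Urn I | striped) = 0.006/0.05982 ≈ 0.100
P(Urn V | striped) = 0.0011/0.05982 ≈ 0.018
P(Urn VI | striped) = 0.00128/0.05982 ≈ 0.021
P(Urn III | striped) = 0.001/0.05982 ≈ 0.017
P(Urn IV | striped) = 0.0462/0.05982 ≈ 0.772
P(Urn II | striped) = 0.00424/0.05982 ≈ 0.071
(Check: 0.100+0.018+0.021+0.017+0.772+0.071 = 0.999.)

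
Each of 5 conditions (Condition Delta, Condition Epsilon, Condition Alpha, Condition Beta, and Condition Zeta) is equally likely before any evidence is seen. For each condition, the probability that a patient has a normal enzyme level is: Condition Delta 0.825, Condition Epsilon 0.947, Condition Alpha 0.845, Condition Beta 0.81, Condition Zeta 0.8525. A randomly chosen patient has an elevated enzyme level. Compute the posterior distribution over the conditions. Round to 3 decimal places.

Taking complements, P(elevated | each) = Condition Delta 0.175, Condition Epsilon 0.053, Condition Alpha 0.155, Condition Beta 0.19, Condition Zeta 0.1475.
Since the prior is uniform, the posterior is proportional to the likelihood:
  Condition Delta: 0.175
  Condition Epsilon: 0.053
  Condition Alpha: 0.155
  Condition Beta: 0.19
  Condition Zeta: 0.1475
Normalizing constant = 0.7205.
P(Condition Delta | elevated) = 0.175/0.7205 ≈ 0.243
P(Condition Epsilon | elevated) = 0.053/0.7205 ≈ 0.074
P(Condition Alpha | elevated) = 0.155/0.7205 ≈ 0.215
P(Condition Beta | elevated) = 0.19/0.7205 ≈ 0.264
P(Condition Zeta | elevated) = 0.1475/0.7205 ≈ 0.205
(Check: 0.243+0.074+0.215+0.264+0.205 = 1.001.)

Condition Delta 0.243, Condition Epsilon 0.074, Condition Alpha 0.215, Condition Beta 0.264, Condition Zeta 0.205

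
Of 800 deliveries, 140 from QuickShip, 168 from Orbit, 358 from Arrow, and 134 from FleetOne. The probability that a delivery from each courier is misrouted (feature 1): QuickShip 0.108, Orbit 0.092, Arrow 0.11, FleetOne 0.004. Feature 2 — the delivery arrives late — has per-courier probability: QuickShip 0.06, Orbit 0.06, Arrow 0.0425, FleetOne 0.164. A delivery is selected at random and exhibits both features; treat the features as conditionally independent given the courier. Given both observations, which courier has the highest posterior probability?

Arrow

Unnormalized posteriors (prior × likelihood):
  QuickShip: 0.175 × 0.108 × 0.06 = 0.001134
  Orbit: 0.21 × 0.092 × 0.06 = 0.0011592
  Arrow: 0.4475 × 0.11 × 0.0425 = 0.0020920625
  FleetOne: 0.1675 × 0.004 × 0.164 = 0.00010988
Total = 0.0044951425.
Largest term belongs to Arrow, so Arrow is most probable.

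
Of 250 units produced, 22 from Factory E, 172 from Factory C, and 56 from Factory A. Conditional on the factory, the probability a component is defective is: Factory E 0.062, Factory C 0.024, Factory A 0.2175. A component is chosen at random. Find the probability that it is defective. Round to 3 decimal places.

Unnormalized posteriors (prior × likelihood):
  Factory E: 0.088 × 0.062 = 0.005456
  Factory C: 0.688 × 0.024 = 0.016512
  Factory A: 0.224 × 0.2175 = 0.04872
P(defective) = 0.005456 + 0.016512 + 0.04872 = 0.070688 → 0.071.

0.071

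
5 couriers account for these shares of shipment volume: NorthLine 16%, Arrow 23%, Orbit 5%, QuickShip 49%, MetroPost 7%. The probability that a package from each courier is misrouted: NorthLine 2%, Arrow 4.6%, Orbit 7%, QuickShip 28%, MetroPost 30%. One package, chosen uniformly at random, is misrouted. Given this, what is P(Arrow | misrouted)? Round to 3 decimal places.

0.060

Compute prior × likelihood for every hypothesis:
  NorthLine: 0.16 × 0.02 = 0.0032
  Arrow: 0.23 × 0.046 = 0.01058
  Orbit: 0.05 × 0.07 = 0.0035
  QuickShip: 0.49 × 0.28 = 0.1372
  MetroPost: 0.07 × 0.3 = 0.021
Sum = 0.17548.
P(Arrow | evidence) = 0.01058 / 0.17548 ≈ 0.060.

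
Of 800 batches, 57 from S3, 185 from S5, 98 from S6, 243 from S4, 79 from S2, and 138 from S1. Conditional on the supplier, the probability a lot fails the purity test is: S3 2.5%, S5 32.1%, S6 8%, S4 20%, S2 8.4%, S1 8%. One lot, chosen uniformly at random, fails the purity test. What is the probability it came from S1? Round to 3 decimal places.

Prior × likelihood for each hypothesis:
  S3: 0.07125 × 0.025 = 0.00178125
  S5: 0.23125 × 0.321 = 0.07423125
  S6: 0.1225 × 0.08 = 0.0098
  S4: 0.30375 × 0.2 = 0.06075
  S2: 0.09875 × 0.084 = 0.008295
  S1: 0.1725 × 0.08 = 0.0138
Total = 0.1686575.
P(S1 | evidence) = 0.0138 / 0.1686575 ≈ 0.082.

0.082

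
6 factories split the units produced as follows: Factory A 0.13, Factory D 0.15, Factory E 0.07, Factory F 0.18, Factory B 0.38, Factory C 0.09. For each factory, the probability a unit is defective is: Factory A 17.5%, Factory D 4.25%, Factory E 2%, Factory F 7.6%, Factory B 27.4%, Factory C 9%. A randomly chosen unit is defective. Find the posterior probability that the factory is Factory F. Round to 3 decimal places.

Prior × likelihood for each hypothesis:
  Factory A: 0.13 × 0.175 = 0.02275
  Factory D: 0.15 × 0.0425 = 0.006375
  Factory E: 0.07 × 0.02 = 0.0014
  Factory F: 0.18 × 0.076 = 0.01368
  Factory B: 0.38 × 0.274 = 0.10412
  Factory C: 0.09 × 0.09 = 0.0081
Normalizing constant = 0.156425.
P(Factory F | evidence) = 0.01368 / 0.156425 ≈ 0.087.

0.087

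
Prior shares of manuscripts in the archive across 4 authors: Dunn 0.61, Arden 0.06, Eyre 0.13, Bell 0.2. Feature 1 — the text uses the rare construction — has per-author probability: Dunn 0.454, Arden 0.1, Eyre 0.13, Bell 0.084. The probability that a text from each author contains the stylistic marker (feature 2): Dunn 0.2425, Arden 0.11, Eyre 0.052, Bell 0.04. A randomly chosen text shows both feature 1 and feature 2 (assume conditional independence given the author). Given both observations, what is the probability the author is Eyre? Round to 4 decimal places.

Unnormalized posteriors (prior × likelihood):
  Dunn: 0.61 × 0.454 × 0.2425 = 0.06715795
  Arden: 0.06 × 0.1 × 0.11 = 0.00066
  Eyre: 0.13 × 0.13 × 0.052 = 0.0008788
  Bell: 0.2 × 0.084 × 0.04 = 0.000672
Total = 0.06936875.
P(Eyre | evidence) = 0.0008788 / 0.06936875 ≈ 0.0127.

0.0127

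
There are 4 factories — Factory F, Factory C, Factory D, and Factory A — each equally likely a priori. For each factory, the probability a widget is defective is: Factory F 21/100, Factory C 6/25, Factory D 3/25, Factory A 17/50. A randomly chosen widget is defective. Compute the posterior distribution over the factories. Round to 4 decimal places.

Factory F 0.2308, Factory C 0.2637, Factory D 0.1319, Factory A 0.3736

Since the prior is uniform, the posterior is proportional to the likelihood:
  Factory F: 0.21
  Factory C: 0.24
  Factory D: 0.12
  Factory A: 0.34
Total = 0.91.
P(Factory F | defective) = 0.21/0.91 ≈ 0.2308
P(Factory C | defective) = 0.24/0.91 ≈ 0.2637
P(Factory D | defective) = 0.12/0.91 ≈ 0.1319
P(Factory A | defective) = 0.34/0.91 ≈ 0.3736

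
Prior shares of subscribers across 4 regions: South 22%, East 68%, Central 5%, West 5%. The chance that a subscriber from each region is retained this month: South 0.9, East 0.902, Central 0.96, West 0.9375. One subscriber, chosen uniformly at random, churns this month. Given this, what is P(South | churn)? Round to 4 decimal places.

Taking complements, P(churn | each) = South 0.1, East 0.098, Central 0.04, West 0.0625.
Unnormalized posteriors (prior × likelihood):
  South: 0.22 × 0.1 = 0.022
  East: 0.68 × 0.098 = 0.06664
  Central: 0.05 × 0.04 = 0.002
  West: 0.05 × 0.0625 = 0.003125
Sum = 0.093765.
P(South | evidence) = 0.022 / 0.093765 ≈ 0.2346.

0.2346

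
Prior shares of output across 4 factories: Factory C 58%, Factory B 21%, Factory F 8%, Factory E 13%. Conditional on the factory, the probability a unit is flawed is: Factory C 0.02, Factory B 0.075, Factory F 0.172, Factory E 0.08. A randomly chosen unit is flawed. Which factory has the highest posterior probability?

Factory B

Unnormalized posteriors (prior × likelihood):
  Factory C: 0.58 × 0.02 = 0.0116
  Factory B: 0.21 × 0.075 = 0.01575
  Factory F: 0.08 × 0.172 = 0.01376
  Factory E: 0.13 × 0.08 = 0.0104
Normalizing constant = 0.05151.
Largest term belongs to Factory B, so Factory B is most probable.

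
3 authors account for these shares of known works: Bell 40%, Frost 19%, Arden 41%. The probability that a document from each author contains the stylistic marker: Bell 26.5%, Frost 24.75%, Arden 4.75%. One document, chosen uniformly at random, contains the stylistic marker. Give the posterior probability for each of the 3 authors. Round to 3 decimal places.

Unnormalized posteriors (prior × likelihood):
  Bell: 0.4 × 0.265 = 0.106
  Frost: 0.19 × 0.2475 = 0.047025
  Arden: 0.41 × 0.0475 = 0.019475
Total = 0.1725.
P(Bell | marker) = 0.106/0.1725 ≈ 0.614
P(Frost | marker) = 0.047025/0.1725 ≈ 0.273
P(Arden | marker) = 0.019475/0.1725 ≈ 0.113
(Check: 0.614+0.273+0.113 = 1.000.)

Bell 0.614, Frost 0.273, Arden 0.113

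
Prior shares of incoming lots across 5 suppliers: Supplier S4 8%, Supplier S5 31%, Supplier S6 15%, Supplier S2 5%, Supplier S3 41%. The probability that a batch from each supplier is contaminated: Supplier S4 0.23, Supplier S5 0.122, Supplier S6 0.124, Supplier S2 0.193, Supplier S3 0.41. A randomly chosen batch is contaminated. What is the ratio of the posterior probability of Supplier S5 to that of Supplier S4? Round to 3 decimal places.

2.055

By Bayes' rule, posterior ∝ prior × likelihood:
  Supplier S4: 0.08 × 0.23 = 0.0184
  Supplier S5: 0.31 × 0.122 = 0.03782
  Supplier S6: 0.15 × 0.124 = 0.0186
  Supplier S2: 0.05 × 0.193 = 0.00965
  Supplier S3: 0.41 × 0.41 = 0.1681
Sum = 0.25257.
The ratio is 0.03782 / 0.0184 (the normalizer cancels) = 2.055.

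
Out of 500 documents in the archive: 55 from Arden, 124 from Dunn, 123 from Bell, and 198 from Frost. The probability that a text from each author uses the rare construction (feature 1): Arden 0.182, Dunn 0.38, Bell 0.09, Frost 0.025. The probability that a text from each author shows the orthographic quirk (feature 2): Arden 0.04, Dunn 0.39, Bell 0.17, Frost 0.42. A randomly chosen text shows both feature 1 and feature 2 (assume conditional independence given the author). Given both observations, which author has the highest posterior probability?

Dunn

By Bayes' rule, posterior ∝ prior × likelihood:
  Arden: 0.11 × 0.182 × 0.04 = 0.0008008
  Dunn: 0.248 × 0.38 × 0.39 = 0.0367536
  Bell: 0.246 × 0.09 × 0.17 = 0.0037638
  Frost: 0.396 × 0.025 × 0.42 = 0.004158
Sum = 0.0454762.
Largest term belongs to Dunn, so Dunn is most probable.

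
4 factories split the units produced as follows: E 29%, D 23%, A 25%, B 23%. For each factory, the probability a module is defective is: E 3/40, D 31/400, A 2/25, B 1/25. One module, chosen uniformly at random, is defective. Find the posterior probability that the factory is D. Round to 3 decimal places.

0.259

Compute prior × likelihood for every hypothesis:
  E: 0.29 × 0.075 = 0.02175
  D: 0.23 × 0.0775 = 0.017825
  A: 0.25 × 0.08 = 0.02
  B: 0.23 × 0.04 = 0.0092
Normalizing constant = 0.068775.
P(D | evidence) = 0.017825 / 0.068775 ≈ 0.259.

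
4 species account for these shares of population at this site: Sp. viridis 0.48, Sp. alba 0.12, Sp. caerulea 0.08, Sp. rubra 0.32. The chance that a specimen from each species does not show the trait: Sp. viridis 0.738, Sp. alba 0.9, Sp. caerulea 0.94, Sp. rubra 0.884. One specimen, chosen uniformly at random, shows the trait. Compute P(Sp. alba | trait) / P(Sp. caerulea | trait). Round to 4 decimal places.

Taking complements, P(trait | each) = Sp. viridis 0.262, Sp. alba 0.1, Sp. caerulea 0.06, Sp. rubra 0.116.
Compute prior × likelihood for every hypothesis:
  Sp. viridis: 0.48 × 0.262 = 0.12576
  Sp. alba: 0.12 × 0.1 = 0.012
  Sp. caerulea: 0.08 × 0.06 = 0.0048
  Sp. rubra: 0.32 × 0.116 = 0.03712
Sum = 0.17968.
The ratio is 0.012 / 0.0048 (the normalizer cancels) = 2.5000.

2.5000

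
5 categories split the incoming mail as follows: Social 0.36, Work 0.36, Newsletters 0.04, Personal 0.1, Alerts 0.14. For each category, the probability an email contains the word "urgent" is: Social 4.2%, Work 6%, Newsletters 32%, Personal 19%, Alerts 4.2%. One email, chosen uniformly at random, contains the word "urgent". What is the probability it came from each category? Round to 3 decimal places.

Unnormalized posteriors (prior × likelihood):
  Social: 0.36 × 0.042 = 0.01512
  Work: 0.36 × 0.06 = 0.0216
  Newsletters: 0.04 × 0.32 = 0.0128
  Personal: 0.1 × 0.19 = 0.019
  Alerts: 0.14 × 0.042 = 0.00588
Total = 0.0744.
P(Social | urgent-flag) = 0.01512/0.0744 ≈ 0.203
P(Work | urgent-flag) = 0.0216/0.0744 ≈ 0.290
P(Newsletters | urgent-flag) = 0.0128/0.0744 ≈ 0.172
P(Personal | urgent-flag) = 0.019/0.0744 ≈ 0.255
P(Alerts | urgent-flag) = 0.00588/0.0744 ≈ 0.079

Social 0.203, Work 0.290, Newsletters 0.172, Personal 0.255, Alerts 0.079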